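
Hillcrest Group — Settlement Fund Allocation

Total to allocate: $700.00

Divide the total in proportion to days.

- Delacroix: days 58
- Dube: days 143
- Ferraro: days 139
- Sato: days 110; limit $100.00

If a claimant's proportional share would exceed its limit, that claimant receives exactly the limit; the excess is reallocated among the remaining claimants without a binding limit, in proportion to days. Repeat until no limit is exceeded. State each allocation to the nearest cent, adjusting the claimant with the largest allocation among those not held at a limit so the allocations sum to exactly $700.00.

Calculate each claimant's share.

Delacroix: $102.35 · Dube: $252.36 · Ferraro: $245.29 · Sato: $100.00

Sum of days: 450.
Pro-rata shares before constraints: Delacroix 90.2222; Dube 222.4444; Ferraro 216.2222; Sato 171.1111.
Cap binds for Sato ($100.00); balance $600.00 reallocated over remaining days 340.
Remaining shares: Delacroix 102.3529 → $102.35; Dube 252.3529 → $252.35; Ferraro 245.2941 → $245.29.
Rounding difference +$0.01 applied to Dube → $252.36.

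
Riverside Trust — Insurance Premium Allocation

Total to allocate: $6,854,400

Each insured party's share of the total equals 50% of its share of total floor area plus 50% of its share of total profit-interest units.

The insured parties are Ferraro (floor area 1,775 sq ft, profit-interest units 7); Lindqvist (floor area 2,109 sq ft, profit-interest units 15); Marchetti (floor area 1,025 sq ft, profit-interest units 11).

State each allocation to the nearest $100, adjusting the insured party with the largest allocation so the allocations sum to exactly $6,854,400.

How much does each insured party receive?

Totals — floor area 4,909, profit-interest units 33.
Composite weights (50% floor area + 50% profit-interest units): Ferraro 0.2869; Lindqvist 0.4421; Marchetti 0.2711.
Pro-rata amounts: Ferraro 1,966,191.43; Lindqvist 3,030,208.65; Marchetti 1,857,999.92.
After rounding ($100): Ferraro $1,966,200; Lindqvist $3,030,200; Marchetti $1,858,000. Sum = $6,854,400.
No rounding difference to absorb.

Ferraro: $1,966,200 | Lindqvist: $3,030,200 | Marchetti: $1,858,000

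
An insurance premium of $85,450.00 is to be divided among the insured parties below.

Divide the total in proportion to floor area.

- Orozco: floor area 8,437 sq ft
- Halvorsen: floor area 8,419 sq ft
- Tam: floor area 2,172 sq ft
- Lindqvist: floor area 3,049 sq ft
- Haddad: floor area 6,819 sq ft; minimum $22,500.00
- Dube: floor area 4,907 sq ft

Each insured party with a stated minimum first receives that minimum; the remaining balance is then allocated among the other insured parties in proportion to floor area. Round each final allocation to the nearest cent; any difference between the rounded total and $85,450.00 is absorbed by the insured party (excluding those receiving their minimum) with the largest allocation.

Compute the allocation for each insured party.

Guaranteed amounts: Haddad $22,500.00. Remaining pool $62,950.00.
Remaining pool split over remaining floor area 26,984: Orozco 19,682.3729 → $19,682.37; Halvorsen 19,640.3813 → $19,640.38; Tam 5,066.9804 → $5,066.98; Lindqvist 7,112.9021 → $7,112.90; Dube 11,447.3633 → $11,447.36.
Rounding difference +$0.01 applied to Orozco → $19,682.38.

Orozco: $19,682.38 · Halvorsen: $19,640.38 · Tam: $5,066.98 · Lindqvist: $7,112.90 · Haddad: $22,500.00 · Dube: $11,447.36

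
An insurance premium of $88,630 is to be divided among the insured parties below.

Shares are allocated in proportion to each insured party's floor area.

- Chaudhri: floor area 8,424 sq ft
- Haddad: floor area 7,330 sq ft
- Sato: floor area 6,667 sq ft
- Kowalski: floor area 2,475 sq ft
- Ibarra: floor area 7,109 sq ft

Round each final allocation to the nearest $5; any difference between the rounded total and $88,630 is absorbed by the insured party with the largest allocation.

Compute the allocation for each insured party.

Chaudhri: $23,325 | Haddad: $20,300 | Sato: $18,465 | Kowalski: $6,855 | Ibarra: $19,685

Floor area total: 32,005.
Pro-rata amounts: Chaudhri 8,424/32,005 × $88,630 = 23,328.20; Haddad 7,330/32,005 × $88,630 = 20,298.64; Sato 6,667/32,005 × $88,630 = 18,462.62; Kowalski 2,475/32,005 × $88,630 = 6,853.91; Ibarra 7,109/32,005 × $88,630 = 19,686.63.
Rounded to nearest $5: Chaudhri $23,330; Haddad $20,300; Sato $18,465; Kowalski $6,855; Ibarra $19,685. Sum = $88,635.
Difference $88,630 − $88,635 = −$5 applied to largest allocation (Chaudhri): Chaudhri becomes $23,325.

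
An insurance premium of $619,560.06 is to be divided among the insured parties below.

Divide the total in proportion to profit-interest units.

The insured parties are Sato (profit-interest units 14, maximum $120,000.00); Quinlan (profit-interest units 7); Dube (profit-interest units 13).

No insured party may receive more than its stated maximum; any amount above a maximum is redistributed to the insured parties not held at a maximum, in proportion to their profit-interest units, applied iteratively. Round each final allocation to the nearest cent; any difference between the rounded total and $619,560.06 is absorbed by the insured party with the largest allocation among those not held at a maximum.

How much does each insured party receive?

Profit-interest units total: 34.
Unconstrained shares: Sato 255,112.9659; Quinlan 127,556.4829; Dube 236,890.6112.
Cap binds for Sato ($120,000.00); remaining pool $499,560.06 reallocated over remaining profit-interest units 20.
Shares after redistribution: Quinlan 174,846.0210 → $174,846.02; Dube 324,714.0390 → $324,714.04.

Sato: $120,000.00 | Quinlan: $174,846.02 | Dube: $324,714.04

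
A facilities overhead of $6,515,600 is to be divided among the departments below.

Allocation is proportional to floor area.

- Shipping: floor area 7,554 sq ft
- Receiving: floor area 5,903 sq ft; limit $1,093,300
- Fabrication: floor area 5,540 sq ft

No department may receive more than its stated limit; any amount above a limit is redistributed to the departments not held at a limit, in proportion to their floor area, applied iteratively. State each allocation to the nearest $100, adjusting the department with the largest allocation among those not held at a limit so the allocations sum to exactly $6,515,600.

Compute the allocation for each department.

Shipping: $3,128,200 | Receiving: $1,093,300 | Fabrication: $2,294,100

Combined floor area = 18,997.
Unconstrained shares: Shipping 2,590,874.47; Receiving 2,024,613.72; Fabrication 1,900,111.81.
Capped: Receiving ($1,093,300); remaining pool $5,422,300 reallocated over remaining floor area 13,094.
Shares after redistribution: Shipping 3,128,154.44 → $3,128,200; Fabrication 2,294,145.56 → $2,294,100.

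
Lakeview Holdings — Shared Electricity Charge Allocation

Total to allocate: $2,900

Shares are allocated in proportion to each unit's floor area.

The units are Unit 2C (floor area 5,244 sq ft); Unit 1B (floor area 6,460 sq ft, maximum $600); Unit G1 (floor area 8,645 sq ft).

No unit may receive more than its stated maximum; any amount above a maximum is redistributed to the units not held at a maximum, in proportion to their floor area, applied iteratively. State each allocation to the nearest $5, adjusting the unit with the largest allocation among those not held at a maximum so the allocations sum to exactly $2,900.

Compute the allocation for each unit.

Unit 2C: $870 | Unit 1B: $600 | Unit G1: $1,430

Combined floor area = 20,349.
Pro-rata shares before constraints: Unit 2C 747.34; Unit 1B 920.63; Unit G1 1,232.03.
Held at cap: Unit 1B ($600); residual $2,300 reallocated over remaining floor area 13,889.
Remaining shares: Unit 2C 868.40 → $870; Unit G1 1,431.60 → $1,430.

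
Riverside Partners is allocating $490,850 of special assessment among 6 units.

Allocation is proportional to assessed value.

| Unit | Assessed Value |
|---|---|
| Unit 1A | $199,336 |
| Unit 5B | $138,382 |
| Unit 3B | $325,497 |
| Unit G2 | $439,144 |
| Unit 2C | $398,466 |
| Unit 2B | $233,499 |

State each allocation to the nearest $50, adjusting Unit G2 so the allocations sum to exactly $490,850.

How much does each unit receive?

Assessed value total: 1,734,324.
Raw shares: Unit 1A 199,336/1,734,324 × $490,850 = 56,416.26; Unit 5B 138,382/1,734,324 × $490,850 = 39,165.00; Unit 3B 325,497/1,734,324 × $490,850 = 92,122.47; Unit G2 439,144/1,734,324 × $490,850 = 124,286.95; Unit 2C 398,466/1,734,324 × $490,850 = 112,774.22; Unit 2B 233,499/1,734,324 × $490,850 = 66,085.11.
At nearest $50: Unit 1A $56,400; Unit 5B $39,150; Unit 3B $92,100; Unit G2 $124,300; Unit 2C $112,750; Unit 2B $66,100. Sum = $490,800.
Difference $490,850 − $490,800 = +$50 applied to Unit G2: Unit G2 becomes $124,350.

Unit 1A: $56,400; Unit 5B: $39,150; Unit 3B: $92,100; Unit G2: $124,350; Unit 2C: $112,750; Unit 2B: $66,100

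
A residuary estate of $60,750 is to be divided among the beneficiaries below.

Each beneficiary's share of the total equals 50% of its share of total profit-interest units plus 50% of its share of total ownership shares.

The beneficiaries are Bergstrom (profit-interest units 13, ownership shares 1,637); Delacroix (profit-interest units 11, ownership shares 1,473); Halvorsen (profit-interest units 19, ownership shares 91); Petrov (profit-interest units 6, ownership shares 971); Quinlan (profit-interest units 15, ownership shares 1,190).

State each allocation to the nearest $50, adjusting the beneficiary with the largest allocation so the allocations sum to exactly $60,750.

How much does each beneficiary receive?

Totals — profit-interest units 64, ownership shares 5,362.
Combined weights (50% profit-interest units + 50% ownership shares): Bergstrom 0.2542; Delacroix 0.2233; Halvorsen 0.1569; Petrov 0.1374; Quinlan 0.2282.
Unrounded shares: Bergstrom 15,443.30; Delacroix 13,565.05; Halvorsen 9,533.08; Petrov 8,348.24; Quinlan 13,860.33.
Rounded to nearest $50: Bergstrom $15,450; Delacroix $13,550; Halvorsen $9,550; Petrov $8,350; Quinlan $13,850. Sum = $60,750.
Rounded total matches; no reconciliation needed.

Bergstrom: $15,450 | Delacroix: $13,550 | Halvorsen: $9,550 | Petrov: $8,350 | Quinlan: $13,850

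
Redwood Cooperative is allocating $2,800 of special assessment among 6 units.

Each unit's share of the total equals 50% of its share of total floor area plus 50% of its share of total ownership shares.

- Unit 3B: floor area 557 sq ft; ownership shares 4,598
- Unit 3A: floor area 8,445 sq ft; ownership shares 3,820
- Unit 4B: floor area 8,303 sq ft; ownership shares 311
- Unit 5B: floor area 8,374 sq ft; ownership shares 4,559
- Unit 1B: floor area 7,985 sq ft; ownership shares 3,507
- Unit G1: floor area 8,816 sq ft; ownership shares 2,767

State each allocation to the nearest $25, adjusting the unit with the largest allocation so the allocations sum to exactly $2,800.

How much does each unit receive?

Floor area total 42,480; ownership shares total 19,562.
Blended shares (50% floor area + 50% ownership shares): Unit 3B 0.1241; Unit 3A 0.1970; Unit 4B 0.1057; Unit 5B 0.2151; Unit 1B 0.1836; Unit G1 0.1745.
Pro-rata amounts: Unit 3B 347.42; Unit 3A 551.71; Unit 4B 295.90; Unit 5B 602.25; Unit 1B 514.15; Unit G1 488.57.
Rounded to nearest $25: Unit 3B $350; Unit 3A $550; Unit 4B $300; Unit 5B $600; Unit 1B $525; Unit G1 $500. Sum = $2,825.
Difference $2,800 − $2,825 = −$25 applied to largest allocation (Unit 5B): Unit 5B becomes $575.

Unit 3B: $350; Unit 3A: $550; Unit 4B: $300; Unit 5B: $575; Unit 1B: $525; Unit G1: $500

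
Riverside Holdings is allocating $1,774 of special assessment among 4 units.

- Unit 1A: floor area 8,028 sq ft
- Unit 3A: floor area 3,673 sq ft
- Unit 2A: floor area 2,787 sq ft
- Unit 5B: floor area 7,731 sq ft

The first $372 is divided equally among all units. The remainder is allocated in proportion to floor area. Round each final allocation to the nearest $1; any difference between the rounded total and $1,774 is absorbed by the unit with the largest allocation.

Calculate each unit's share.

$372 shared equally gives $93 per unit.
Remainder $1,402 by floor area (total 22,219): Unit 1A 506.56 → $507; Unit 3A 231.76 → $232; Unit 2A 175.86 → $176; Unit 5B 487.82 → $488.
Rounding difference −$1 on remainder applied to Unit 1A.
Totals: Unit 1A $93 + $506 = $599; Unit 3A $93 + $232 = $325; Unit 2A $93 + $176 = $269; Unit 5B $93 + $488 = $581.

Unit 1A: $599 | Unit 3A: $325 | Unit 2A: $269 | Unit 5B: $581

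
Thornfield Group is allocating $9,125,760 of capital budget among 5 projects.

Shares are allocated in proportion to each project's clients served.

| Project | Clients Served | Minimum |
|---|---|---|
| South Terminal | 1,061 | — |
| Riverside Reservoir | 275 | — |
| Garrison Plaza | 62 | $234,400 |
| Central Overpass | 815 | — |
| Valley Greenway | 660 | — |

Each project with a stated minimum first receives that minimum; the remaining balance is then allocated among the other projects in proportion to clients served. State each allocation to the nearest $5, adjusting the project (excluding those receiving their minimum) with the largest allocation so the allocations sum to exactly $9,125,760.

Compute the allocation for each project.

South Terminal: $3,356,005 | Riverside Reservoir: $869,840 | Garrison Plaza: $234,400 | Central Overpass: $2,577,895 | Valley Greenway: $2,087,620

Fund the minimums — Garrison Plaza $234,400. Remaining pool $8,891,360.
Remaining pool split over remaining clients served 2,811: South Terminal 3,356,006.03 → $3,356,005; Riverside Reservoir 869,841.34 → $869,840; Central Overpass 2,577,893.42 → $2,577,895; Valley Greenway 2,087,619.21 → $2,087,620.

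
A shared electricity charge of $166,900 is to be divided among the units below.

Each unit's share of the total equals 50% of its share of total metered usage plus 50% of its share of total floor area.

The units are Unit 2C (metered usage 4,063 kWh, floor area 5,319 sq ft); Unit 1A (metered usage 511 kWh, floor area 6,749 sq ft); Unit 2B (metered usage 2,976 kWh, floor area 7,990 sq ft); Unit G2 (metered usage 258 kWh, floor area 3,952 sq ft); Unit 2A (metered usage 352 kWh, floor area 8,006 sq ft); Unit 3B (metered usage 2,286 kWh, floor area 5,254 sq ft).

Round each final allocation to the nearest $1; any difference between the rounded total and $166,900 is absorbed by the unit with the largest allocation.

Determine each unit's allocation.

Unit 2C: $44,367 | Unit 1A: $19,194 | Unit 2B: $41,665 | Unit G2: $10,910 | Unit 2A: $20,738 | Unit 3B: $30,026

Totals — metered usage 10,446, floor area 37,270.
Combined weights (50% metered usage + 50% floor area): Unit 2C 0.2658; Unit 1A 0.1150; Unit 2B 0.2496; Unit G2 0.0654; Unit 2A 0.1243; Unit 3B 0.1799.
Raw shares: Unit 2C 44,367.70; Unit 1A 19,193.69; Unit 2B 41,664.52; Unit G2 10,909.88; Unit 2A 20,737.99; Unit 3B 30,026.23.
After rounding ($1): Unit 2C $44,368; Unit 1A $19,194; Unit 2B $41,665; Unit G2 $10,910; Unit 2A $20,738; Unit 3B $30,026. Sum = $166,901.
Difference $166,900 − $166,901 = −$1 applied to largest allocation (Unit 2C): Unit 2C becomes $44,367.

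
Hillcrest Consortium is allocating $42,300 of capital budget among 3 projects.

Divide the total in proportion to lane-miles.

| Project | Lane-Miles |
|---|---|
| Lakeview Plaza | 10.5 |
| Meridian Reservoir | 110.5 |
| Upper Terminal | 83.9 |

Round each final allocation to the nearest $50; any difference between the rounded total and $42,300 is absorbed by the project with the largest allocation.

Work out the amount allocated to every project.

Total lane-miles = 204.9.
Raw shares: Lakeview Plaza 10.5/204.9 × $42,300 = 2,167.64; Meridian Reservoir 110.5/204.9 × $42,300 = 22,811.86; Upper Terminal 83.9/204.9 × $42,300 = 17,320.50.
After rounding ($50): Lakeview Plaza $2,150; Meridian Reservoir $22,800; Upper Terminal $17,300. Sum = $42,250.
Difference $42,300 − $42,250 = +$50 applied to largest allocation (Meridian Reservoir): Meridian Reservoir becomes $22,850.

Lakeview Plaza: $2,150; Meridian Reservoir: $22,850; Upper Terminal: $17,300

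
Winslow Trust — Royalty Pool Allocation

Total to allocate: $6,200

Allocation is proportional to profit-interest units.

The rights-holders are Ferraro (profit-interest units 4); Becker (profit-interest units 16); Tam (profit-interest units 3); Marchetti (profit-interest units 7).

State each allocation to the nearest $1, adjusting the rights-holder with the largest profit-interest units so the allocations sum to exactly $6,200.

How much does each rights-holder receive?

Ferraro: $827 · Becker: $3,306 · Tam: $620 · Marchetti: $1,447

Total profit-interest units = 4 + 16 + 3 + 7 = 30.
Raw shares: Ferraro 826.67; Becker 3,306.67; Tam 620.00; Marchetti 1,446.67.
At nearest $1: Ferraro $827; Becker $3,307; Tam $620; Marchetti $1,447. Sum = $6,201.
Difference $6,200 − $6,201 = −$1 applied to largest profit-interest units (Becker): Becker becomes $3,306.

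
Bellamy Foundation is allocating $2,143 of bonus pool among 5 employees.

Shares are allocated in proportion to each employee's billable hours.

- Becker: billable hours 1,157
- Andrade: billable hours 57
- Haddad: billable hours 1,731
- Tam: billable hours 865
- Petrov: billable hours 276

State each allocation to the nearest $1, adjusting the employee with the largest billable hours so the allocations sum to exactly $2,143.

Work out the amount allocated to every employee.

Becker: $607; Andrade: $30; Haddad: $907; Tam: $454; Petrov: $145

Billable hours total: 1,157 + 57 + 1,731 + 865 + 276 = 4,086.
Raw shares: Becker 606.82; Andrade 29.90; Haddad 907.86; Tam 453.67; Petrov 144.75.
At nearest $1: Becker $607; Andrade $30; Haddad $908; Tam $454; Petrov $145. Sum = $2,144.
Difference $2,143 − $2,144 = −$1 applied to largest billable hours (Haddad): Haddad becomes $907.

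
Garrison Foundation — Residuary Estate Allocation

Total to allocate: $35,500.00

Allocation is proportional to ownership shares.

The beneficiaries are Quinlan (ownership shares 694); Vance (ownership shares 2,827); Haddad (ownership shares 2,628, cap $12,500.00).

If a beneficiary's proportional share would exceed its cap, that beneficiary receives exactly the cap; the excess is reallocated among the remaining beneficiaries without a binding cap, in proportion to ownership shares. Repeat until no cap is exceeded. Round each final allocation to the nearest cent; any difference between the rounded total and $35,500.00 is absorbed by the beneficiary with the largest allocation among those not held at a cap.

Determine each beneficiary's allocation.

Quinlan: $4,533.37 | Vance: $18,466.63 | Haddad: $12,500.00

Sum of ownership shares: 6,149.
Proportional shares (ignoring caps): Quinlan 4,006.6678; Vance 16,321.1091; Haddad 15,172.2231.
Cap binds for Haddad ($12,500.00); residual $23,000.00 reallocated over remaining ownership shares 3,521.
Remaining shares: Quinlan 4,533.3712 → $4,533.37; Vance 18,466.6288 → $18,466.63.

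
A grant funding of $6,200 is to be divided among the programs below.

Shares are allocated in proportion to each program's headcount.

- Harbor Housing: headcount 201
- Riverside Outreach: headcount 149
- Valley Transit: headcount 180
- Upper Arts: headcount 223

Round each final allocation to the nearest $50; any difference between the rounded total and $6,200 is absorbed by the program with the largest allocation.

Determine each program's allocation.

Harbor Housing: $1,650 | Riverside Outreach: $1,250 | Valley Transit: $1,500 | Upper Arts: $1,800

Combined headcount = 753.
Pro-rata amounts: Harbor Housing 201/753 × $6,200 = 1,654.98; Riverside Outreach 149/753 × $6,200 = 1,226.83; Valley Transit 180/753 × $6,200 = 1,482.07; Upper Arts 223/753 × $6,200 = 1,836.12.
At nearest $50: Harbor Housing $1,650; Riverside Outreach $1,250; Valley Transit $1,500; Upper Arts $1,850. Sum = $6,250.
Difference $6,200 − $6,250 = −$50 applied to largest allocation (Upper Arts): Upper Arts becomes $1,800.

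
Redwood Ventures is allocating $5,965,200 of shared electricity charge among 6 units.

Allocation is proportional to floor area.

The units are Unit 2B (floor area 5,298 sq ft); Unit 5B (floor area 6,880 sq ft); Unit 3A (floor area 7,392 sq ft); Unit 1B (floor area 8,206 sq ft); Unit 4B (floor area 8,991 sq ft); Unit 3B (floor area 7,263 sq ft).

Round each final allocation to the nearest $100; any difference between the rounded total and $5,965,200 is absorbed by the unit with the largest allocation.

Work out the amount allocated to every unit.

Unit 2B: $717,800 · Unit 5B: $932,100 · Unit 3A: $1,001,500 · Unit 1B: $1,111,800 · Unit 4B: $1,218,000 · Unit 3B: $984,000

Floor area total: 44,030.
Unrounded shares: Unit 2B 5,298/44,030 × $5,965,200 = 717,774.92; Unit 5B 6,880/44,030 × $5,965,200 = 932,104.84; Unit 3A 7,392/44,030 × $5,965,200 = 1,001,470.78; Unit 1B 8,206/44,030 × $5,965,200 = 1,111,751.79; Unit 4B 8,991/44,030 × $5,965,200 = 1,218,103.87; Unit 3B 7,263/44,030 × $5,965,200 = 983,993.81.
After rounding ($100): Unit 2B $717,800; Unit 5B $932,100; Unit 3A $1,001,500; Unit 1B $1,111,800; Unit 4B $1,218,100; Unit 3B $984,000. Sum = $5,965,300.
Difference $5,965,200 − $5,965,300 = −$100 applied to largest allocation (Unit 4B): Unit 4B becomes $1,218,000.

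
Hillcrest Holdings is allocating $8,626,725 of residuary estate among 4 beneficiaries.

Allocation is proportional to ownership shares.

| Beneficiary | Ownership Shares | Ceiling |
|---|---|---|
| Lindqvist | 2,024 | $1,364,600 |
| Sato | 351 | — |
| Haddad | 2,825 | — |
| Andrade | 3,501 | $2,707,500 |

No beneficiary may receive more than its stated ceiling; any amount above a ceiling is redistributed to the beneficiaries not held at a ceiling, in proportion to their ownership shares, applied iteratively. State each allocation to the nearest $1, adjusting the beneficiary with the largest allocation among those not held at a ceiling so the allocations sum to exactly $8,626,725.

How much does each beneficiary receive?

Lindqvist: $1,364,600 | Sato: $503,361 | Haddad: $4,051,264 | Andrade: $2,707,500

Sum of ownership shares: 8,701.
Pro-rata shares before constraints: Lindqvist 2,006,722.38; Sato 348,003.73; Haddad 2,800,884.74; Andrade 3,471,114.15.
Held at cap: Lindqvist ($1,364,600), Andrade ($2,707,500); balance $4,554,625 reallocated over remaining ownership shares 3,176.
Shares after redistribution: Sato 503,360.63 → $503,361; Haddad 4,051,264.37 → $4,051,264.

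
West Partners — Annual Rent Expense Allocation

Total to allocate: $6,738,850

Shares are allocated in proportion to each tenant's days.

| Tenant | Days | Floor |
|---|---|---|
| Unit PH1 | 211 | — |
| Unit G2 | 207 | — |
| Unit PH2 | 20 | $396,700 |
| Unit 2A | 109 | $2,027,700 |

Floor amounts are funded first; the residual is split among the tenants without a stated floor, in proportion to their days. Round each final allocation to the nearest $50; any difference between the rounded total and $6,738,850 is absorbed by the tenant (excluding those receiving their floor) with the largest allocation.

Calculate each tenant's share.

Unit PH1: $2,177,850 | Unit G2: $2,136,600 | Unit PH2: $396,700 | Unit 2A: $2,027,700

Minimums first: Unit PH2 $396,700; Unit 2A $2,027,700. Balance $4,314,450.
Balance split over remaining days 418: Unit PH1 2,177,868.30 → $2,177,850; Unit G2 2,136,581.70 → $2,136,600.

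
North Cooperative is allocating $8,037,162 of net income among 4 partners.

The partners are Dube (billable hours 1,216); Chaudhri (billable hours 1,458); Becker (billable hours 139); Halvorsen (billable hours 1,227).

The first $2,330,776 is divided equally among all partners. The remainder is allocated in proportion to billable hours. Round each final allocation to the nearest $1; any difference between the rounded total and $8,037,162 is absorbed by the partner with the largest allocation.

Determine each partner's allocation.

Equal tier: $2,330,776 ÷ 4 = $582,694 apiece.
Remainder $5,706,386 by billable hours (total 4,040): Dube 1,717,565.69 → $1,717,566; Chaudhri 2,059,383.86 → $2,059,384; Becker 196,333.58 → $196,334; Halvorsen 1,733,102.88 → $1,733,103.
Rounding difference −$1 on remainder applied to Chaudhri.
Totals: Dube $582,694 + $1,717,566 = $2,300,260; Chaudhri $582,694 + $2,059,383 = $2,642,077; Becker $582,694 + $196,334 = $779,028; Halvorsen $582,694 + $1,733,103 = $2,315,797.

Dube: $2,300,260 · Chaudhri: $2,642,077 · Becker: $779,028 · Halvorsen: $2,315,797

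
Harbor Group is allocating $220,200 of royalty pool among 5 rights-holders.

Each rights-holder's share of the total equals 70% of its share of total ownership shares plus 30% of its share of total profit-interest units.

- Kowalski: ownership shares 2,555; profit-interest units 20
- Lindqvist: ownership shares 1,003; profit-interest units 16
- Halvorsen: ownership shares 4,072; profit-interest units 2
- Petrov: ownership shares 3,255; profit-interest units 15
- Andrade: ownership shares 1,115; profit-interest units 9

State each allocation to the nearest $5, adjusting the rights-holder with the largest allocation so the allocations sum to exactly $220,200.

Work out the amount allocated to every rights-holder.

Totals — ownership shares 12,000, profit-interest units 62.
Composite weights (70% ownership shares + 30% profit-interest units): Kowalski 0.2458; Lindqvist 0.1359; Halvorsen 0.2472; Petrov 0.2625; Andrade 0.1086.
Proportional shares: Kowalski 54,128.65; Lindqvist 29,931.28; Halvorsen 54,435.81; Petrov 57,792.73; Andrade 23,911.53.
At nearest $5: Kowalski $54,130; Lindqvist $29,930; Halvorsen $54,435; Petrov $57,795; Andrade $23,910. Sum = $220,200.
Sum already equals the total — no adjustment.

Kowalski: $54,130; Lindqvist: $29,930; Halvorsen: $54,435; Petrov: $57,795; Andrade: $23,910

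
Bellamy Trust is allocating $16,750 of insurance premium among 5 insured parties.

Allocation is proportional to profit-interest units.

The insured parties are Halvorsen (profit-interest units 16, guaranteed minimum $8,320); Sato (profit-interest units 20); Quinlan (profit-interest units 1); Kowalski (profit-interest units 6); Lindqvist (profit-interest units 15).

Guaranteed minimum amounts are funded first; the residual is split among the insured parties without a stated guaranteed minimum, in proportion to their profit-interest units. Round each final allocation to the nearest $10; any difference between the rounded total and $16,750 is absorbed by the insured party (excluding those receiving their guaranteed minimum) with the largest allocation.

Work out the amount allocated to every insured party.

Halvorsen: $8,320 | Sato: $4,020 | Quinlan: $200 | Kowalski: $1,200 | Lindqvist: $3,010

Minimums first: Halvorsen $8,320. Residual $8,430.
Residual split over remaining profit-interest units 42: Sato 4,014.29 → $4,010; Quinlan 200.71 → $200; Kowalski 1,204.29 → $1,200; Lindqvist 3,010.71 → $3,010.
Rounding difference +$10 applied to Sato → $4,020.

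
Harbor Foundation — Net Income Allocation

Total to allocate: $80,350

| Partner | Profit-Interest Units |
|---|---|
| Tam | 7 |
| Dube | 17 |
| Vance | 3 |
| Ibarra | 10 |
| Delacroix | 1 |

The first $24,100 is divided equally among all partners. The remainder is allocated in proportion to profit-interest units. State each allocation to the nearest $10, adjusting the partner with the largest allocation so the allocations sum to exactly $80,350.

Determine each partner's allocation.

Equal tier: $24,100 ÷ 5 = $4,820 apiece.
Remainder $56,250 by profit-interest units (total 38): Tam 10,361.84 → $10,360; Dube 25,164.47 → $25,160; Vance 4,440.79 → $4,440; Ibarra 14,802.63 → $14,800; Delacroix 1,480.26 → $1,480.
Rounding difference +$10 on remainder applied to Dube.
Totals: Tam $4,820 + $10,360 = $15,180; Dube $4,820 + $25,170 = $29,990; Vance $4,820 + $4,440 = $9,260; Ibarra $4,820 + $14,800 = $19,620; Delacroix $4,820 + $1,480 = $6,300.

Tam: $15,180; Dube: $29,990; Vance: $9,260; Ibarra: $19,620; Delacroix: $6,300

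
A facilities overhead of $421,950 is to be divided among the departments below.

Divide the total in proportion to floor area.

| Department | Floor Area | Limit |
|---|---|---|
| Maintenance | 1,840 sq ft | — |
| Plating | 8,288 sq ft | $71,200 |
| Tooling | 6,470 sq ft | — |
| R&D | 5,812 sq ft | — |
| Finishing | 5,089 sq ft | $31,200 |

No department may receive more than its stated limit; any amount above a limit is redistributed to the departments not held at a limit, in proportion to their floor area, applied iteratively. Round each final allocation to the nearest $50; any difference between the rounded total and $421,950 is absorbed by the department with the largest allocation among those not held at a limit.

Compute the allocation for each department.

Maintenance: $41,650 · Plating: $71,200 · Tooling: $146,400 · R&D: $131,500 · Finishing: $31,200

Combined floor area = 27,499.
Unconstrained shares: Maintenance 28,233.32; Plating 127,172.68; Tooling 99,276.94; R&D 89,180.46; Finishing 78,086.60.
Cap binds for Plating ($71,200), Finishing ($31,200); balance $319,550 reallocated over remaining floor area 14,122.
Shares after redistribution: Maintenance 41,635.18 → $41,650; Tooling 146,401.96 → $146,400; R&D 131,512.86 → $131,500.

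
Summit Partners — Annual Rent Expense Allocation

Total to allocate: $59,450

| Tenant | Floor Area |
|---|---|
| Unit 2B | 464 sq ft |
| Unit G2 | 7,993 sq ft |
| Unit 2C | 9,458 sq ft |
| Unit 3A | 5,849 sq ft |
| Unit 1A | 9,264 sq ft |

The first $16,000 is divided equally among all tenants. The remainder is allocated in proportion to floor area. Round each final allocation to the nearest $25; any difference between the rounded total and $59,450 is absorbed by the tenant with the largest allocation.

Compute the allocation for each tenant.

Unit 2B: $3,800 | Unit G2: $13,725 | Unit 2C: $15,650 | Unit 3A: $10,900 | Unit 1A: $15,375

$16,000 shared equally gives $3,200 per tenant.
Remainder $43,450 by floor area (total 33,028): Unit 2B 610.42 → $600; Unit G2 10,515.19 → $10,525; Unit 2C 12,442.48 → $12,450; Unit 3A 7,694.65 → $7,700; Unit 1A 12,187.26 → $12,175.
Totals: Unit 2B $3,200 + $600 = $3,800; Unit G2 $3,200 + $10,525 = $13,725; Unit 2C $3,200 + $12,450 = $15,650; Unit 3A $3,200 + $7,700 = $10,900; Unit 1A $3,200 + $12,175 = $15,375.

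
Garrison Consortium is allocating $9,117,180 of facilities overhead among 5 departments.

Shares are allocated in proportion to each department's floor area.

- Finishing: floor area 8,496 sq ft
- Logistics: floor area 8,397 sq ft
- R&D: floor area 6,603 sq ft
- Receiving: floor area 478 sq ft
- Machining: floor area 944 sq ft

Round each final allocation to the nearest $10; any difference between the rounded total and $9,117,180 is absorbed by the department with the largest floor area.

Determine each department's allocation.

Floor area total: 8,496 + 8,397 + 6,603 + 478 + 944 = 24,918.
Unrounded shares: Finishing 3,108,578.59; Logistics 3,072,355.75; R&D 2,415,953.91; Receiving 174,894.13; Machining 345,397.62.
After rounding ($10): Finishing $3,108,580; Logistics $3,072,360; R&D $2,415,950; Receiving $174,890; Machining $345,400. Sum = $9,117,180.
Sum already equals the total — no adjustment.

Finishing: $3,108,580 · Logistics: $3,072,360 · R&D: $2,415,950 · Receiving: $174,890 · Machining: $345,400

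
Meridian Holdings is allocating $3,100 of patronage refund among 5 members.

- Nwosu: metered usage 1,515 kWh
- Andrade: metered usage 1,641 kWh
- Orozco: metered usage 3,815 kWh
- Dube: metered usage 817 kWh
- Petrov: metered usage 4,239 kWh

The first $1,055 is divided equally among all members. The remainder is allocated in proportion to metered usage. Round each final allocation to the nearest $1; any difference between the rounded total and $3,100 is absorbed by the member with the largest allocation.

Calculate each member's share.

First tranche $1,055 split equally: $211 each.
Remainder $2,045 by metered usage (total 12,027): Nwosu 257.60 → $258; Andrade 279.03 → $279; Orozco 648.68 → $649; Dube 138.92 → $139; Petrov 720.77 → $721.
Rounding difference −$1 on remainder applied to Petrov.
Totals: Nwosu $211 + $258 = $469; Andrade $211 + $279 = $490; Orozco $211 + $649 = $860; Dube $211 + $139 = $350; Petrov $211 + $720 = $931.

Nwosu: $469 · Andrade: $490 · Orozco: $860 · Dube: $350 · Petrov: $931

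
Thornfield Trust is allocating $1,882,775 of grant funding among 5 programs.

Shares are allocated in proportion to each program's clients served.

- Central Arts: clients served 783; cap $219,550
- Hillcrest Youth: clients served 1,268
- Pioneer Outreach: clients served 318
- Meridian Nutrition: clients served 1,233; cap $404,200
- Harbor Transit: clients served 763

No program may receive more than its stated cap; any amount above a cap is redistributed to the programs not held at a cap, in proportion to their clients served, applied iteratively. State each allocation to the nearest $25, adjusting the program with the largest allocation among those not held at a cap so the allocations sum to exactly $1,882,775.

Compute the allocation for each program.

Central Arts: $219,550 · Hillcrest Youth: $679,625 · Pioneer Outreach: $170,450 · Meridian Nutrition: $404,200 · Harbor Transit: $408,950

Total clients served = 4,365.
Unconstrained shares: Central Arts 337,734.90; Hillcrest Youth 546,932.12; Pioneer Outreach 137,164.36; Meridian Nutrition 531,835.41; Harbor Transit 329,108.21.
Held at cap: Central Arts ($219,550), Meridian Nutrition ($404,200); balance $1,259,025 reallocated over remaining clients served 2,349.
Redistributed shares: Hillcrest Youth 679,626.95 → $679,625; Pioneer Outreach 170,442.72 → $170,450; Harbor Transit 408,955.33 → $408,950.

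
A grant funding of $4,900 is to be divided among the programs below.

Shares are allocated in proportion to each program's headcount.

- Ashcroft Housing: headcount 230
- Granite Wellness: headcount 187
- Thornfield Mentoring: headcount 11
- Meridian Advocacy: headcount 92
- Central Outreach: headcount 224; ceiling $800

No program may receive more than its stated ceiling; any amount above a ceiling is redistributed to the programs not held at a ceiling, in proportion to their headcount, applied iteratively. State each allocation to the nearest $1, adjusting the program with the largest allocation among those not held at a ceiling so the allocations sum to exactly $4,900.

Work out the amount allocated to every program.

Ashcroft Housing: $1,814; Granite Wellness: $1,474; Thornfield Mentoring: $87; Meridian Advocacy: $725; Central Outreach: $800

Combined headcount = 744.
Proportional shares (ignoring caps): Ashcroft Housing 1,514.78; Granite Wellness 1,231.59; Thornfield Mentoring 72.45; Meridian Advocacy 605.91; Central Outreach 1,475.27.
Held at cap: Central Outreach ($800); remaining pool $4,100 reallocated over remaining headcount 520.
Remaining shares: Ashcroft Housing 1,813.46 → $1,813; Granite Wellness 1,474.42 → $1,474; Thornfield Mentoring 86.73 → $87; Meridian Advocacy 725.38 → $725.
Rounding difference +$1 applied to Ashcroft Housing → $1,814.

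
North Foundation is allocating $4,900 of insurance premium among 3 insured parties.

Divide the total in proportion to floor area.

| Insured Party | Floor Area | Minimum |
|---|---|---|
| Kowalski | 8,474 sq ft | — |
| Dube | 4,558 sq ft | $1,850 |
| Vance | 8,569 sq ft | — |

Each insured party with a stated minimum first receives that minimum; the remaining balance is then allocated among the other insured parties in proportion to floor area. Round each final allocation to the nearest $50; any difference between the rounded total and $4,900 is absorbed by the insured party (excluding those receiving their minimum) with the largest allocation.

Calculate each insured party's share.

Guaranteed amounts: Dube $1,850. Remaining pool $3,050.
Remaining pool split over remaining floor area 17,043: Kowalski 1,516.50 → $1,500; Vance 1,533.50 → $1,550.

Kowalski: $1,500; Dube: $1,850; Vance: $1,550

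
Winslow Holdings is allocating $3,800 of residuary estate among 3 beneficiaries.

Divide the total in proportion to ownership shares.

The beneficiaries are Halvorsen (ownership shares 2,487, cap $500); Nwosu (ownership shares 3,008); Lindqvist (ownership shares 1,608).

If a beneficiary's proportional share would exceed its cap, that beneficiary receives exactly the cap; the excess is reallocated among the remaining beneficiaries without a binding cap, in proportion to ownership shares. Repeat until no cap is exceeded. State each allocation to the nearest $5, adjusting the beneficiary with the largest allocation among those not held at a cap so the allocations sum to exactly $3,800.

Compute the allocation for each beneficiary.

Halvorsen: $500 | Nwosu: $2,150 | Lindqvist: $1,150

Sum of ownership shares: 7,103.
Proportional shares (ignoring caps): Halvorsen 1,330.51; Nwosu 1,609.24; Lindqvist 860.26.
Capped: Halvorsen ($500); balance $3,300 reallocated over remaining ownership shares 4,616.
Remaining shares: Nwosu 2,150.43 → $2,150; Lindqvist 1,149.57 → $1,150.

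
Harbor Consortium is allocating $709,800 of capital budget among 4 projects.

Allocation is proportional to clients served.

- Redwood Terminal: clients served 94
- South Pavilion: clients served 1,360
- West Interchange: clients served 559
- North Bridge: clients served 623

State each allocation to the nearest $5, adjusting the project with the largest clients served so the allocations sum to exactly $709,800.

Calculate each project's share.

Redwood Terminal: $25,310 · South Pavilion: $366,210 · West Interchange: $150,525 · North Bridge: $167,755

Sum of clients served: 94 + 1,360 + 559 + 623 = 2,636.
Proportional shares: Redwood Terminal 25,311.53; South Pavilion 366,209.41; West Interchange 150,522.84; North Bridge 167,756.22.
At nearest $5: Redwood Terminal $25,310; South Pavilion $366,210; West Interchange $150,525; North Bridge $167,755. Sum = $709,800.
Rounded total matches; no reconciliation needed.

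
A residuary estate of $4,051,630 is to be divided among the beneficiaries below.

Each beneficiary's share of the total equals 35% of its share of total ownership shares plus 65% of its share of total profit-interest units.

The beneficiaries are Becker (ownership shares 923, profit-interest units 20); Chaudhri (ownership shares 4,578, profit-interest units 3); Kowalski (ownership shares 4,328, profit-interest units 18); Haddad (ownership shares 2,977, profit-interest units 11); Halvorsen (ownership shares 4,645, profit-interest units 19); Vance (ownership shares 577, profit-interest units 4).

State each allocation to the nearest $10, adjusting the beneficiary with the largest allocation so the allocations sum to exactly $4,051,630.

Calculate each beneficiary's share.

Totals — ownership shares 18,028, profit-interest units 75.
Composite weights (35% ownership shares + 65% profit-interest units): Becker 0.1913; Chaudhri 0.1149; Kowalski 0.2400; Haddad 0.1531; Halvorsen 0.2548; Vance 0.0459.
Pro-rata amounts: Becker 774,885.10; Chaudhri 465,444.82; Kowalski 972,491.88; Haddad 620,424.24; Halvorsen 1,032,541.02; Vance 185,842.94.
At nearest $10: Becker $774,890; Chaudhri $465,440; Kowalski $972,490; Haddad $620,420; Halvorsen $1,032,540; Vance $185,840. Sum = $4,051,620.
Difference $4,051,630 − $4,051,620 = +$10 applied to largest allocation (Halvorsen): Halvorsen becomes $1,032,550.

Becker: $774,890 · Chaudhri: $465,440 · Kowalski: $972,490 · Haddad: $620,420 · Halvorsen: $1,032,550 · Vance: $185,840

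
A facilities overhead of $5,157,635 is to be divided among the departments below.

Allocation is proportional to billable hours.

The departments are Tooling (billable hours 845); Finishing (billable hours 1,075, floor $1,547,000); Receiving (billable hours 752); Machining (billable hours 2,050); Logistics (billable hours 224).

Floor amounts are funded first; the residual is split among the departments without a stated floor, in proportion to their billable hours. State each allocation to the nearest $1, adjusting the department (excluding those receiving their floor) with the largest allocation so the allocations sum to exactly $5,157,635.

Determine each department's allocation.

Fund the minimums — Finishing $1,547,000. Residual $3,610,635.
Residual split over remaining billable hours 3,871: Tooling 788,164.96 → $788,165; Receiving 701,420.18 → $701,420; Machining 1,912,116.18 → $1,912,116; Logistics 208,933.67 → $208,934.

Tooling: $788,165 · Finishing: $1,547,000 · Receiving: $701,420 · Machining: $1,912,116 · Logistics: $208,934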